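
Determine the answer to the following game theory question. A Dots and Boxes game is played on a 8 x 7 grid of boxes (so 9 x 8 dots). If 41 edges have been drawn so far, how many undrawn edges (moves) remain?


Grid: 8 x 7 boxes, i.e. 9 rows and 8 columns of dots.
Horizontal edges: (rows + 1) * cols = 9 * 7 = 63
Vertical edges: rows * (cols + 1) = 8 * 8 = 64
Total edges: 63 + 64 = 127
Edges drawn: 41
Remaining: 127 - 41 = 86

86


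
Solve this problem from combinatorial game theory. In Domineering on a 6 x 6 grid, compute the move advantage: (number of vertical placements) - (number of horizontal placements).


Board is 6 x 6 (rows x cols).
Left (vertical) placements: (rows-1) * cols = 5 * 6 = 30
Right (horizontal) placements: rows * (cols-1) = 6 * 5 = 30
Advantage = Left - Right = 30 - 30 = 0

0


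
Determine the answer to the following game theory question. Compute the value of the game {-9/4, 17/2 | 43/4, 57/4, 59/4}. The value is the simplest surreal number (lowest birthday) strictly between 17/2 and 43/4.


Left options: {-9/4, 17/2}, max = 17/2
Right options: {43/4, 57/4, 59/4}, min = 43/4
All options are numbers and max(Left) < min(Right), so by the simplicity theorem the value is the simplest (earliest-born) number strictly between 17/2 and 43/4.
Integers 9 through 10 all lie strictly between 17/2 and 43/4.
Among integers, the simplest (lowest birthday = smallest |n|; 0 is born on day 0, +-n on day n) is 9.
No non-integer in the interval can be simpler: if x is a non-integer in the interval, then floor(x) or ceil(x) also lies in the interval (the interval contains an integer), and both are proper prefixes of x's sign expansion, i.e. born earlier. So the game value is 9.
Game value = 9

9


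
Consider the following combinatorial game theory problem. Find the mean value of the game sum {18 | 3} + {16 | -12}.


G1 = {18 | 3}, G2 = {16 | -12}
Each is a switch {a | b} with numbers a > b; its mean value is (a + b)/2, and mean value is additive over game sums: m(G1 + G2) = m(G1) + m(G2).
Mean of G1 = (18 + (3))/2 = 21/2 = 21/2
Mean of G2 = (16 + (-12))/2 = 4/2 = 2
Mean of G1 + G2 = 21/2 + 2 = 25/2

25/2


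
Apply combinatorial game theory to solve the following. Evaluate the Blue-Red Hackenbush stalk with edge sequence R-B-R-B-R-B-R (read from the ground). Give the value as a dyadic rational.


Edges (from ground): R-B-R-B-R-B-R
By Berlekamp's sign-expansion rule, a Blue-Red Hackenbush stalk has the value of the surreal number whose sign sequence is the edge sequence with B -> + and R -> -.
Sign sequence: -+-+-+-
Trace the sign expansion in the surreal number tree, starting from 0:
Edge 1: R (sign -) -> bounds (-inf, 0), value = -1
Edge 2: B (sign +) -> bounds (-1, 0), value = -1/2
Edge 3: R (sign -) -> bounds (-1, -1/2), value = -3/4
Edge 4: B (sign +) -> bounds (-3/4, -1/2), value = -5/8
Edge 5: R (sign -) -> bounds (-3/4, -5/8), value = -11/16
Edge 6: B (sign +) -> bounds (-11/16, -5/8), value = -21/32
Edge 7: R (sign -) -> bounds (-11/16, -21/32), value = -43/64
Game value = -43/64

-43/64


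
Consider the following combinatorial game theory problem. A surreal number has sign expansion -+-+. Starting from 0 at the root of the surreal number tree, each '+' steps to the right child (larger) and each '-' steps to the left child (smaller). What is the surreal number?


Sign expansion: -+-+
Rule: track bounds (lo, hi), initially (-inf, +inf). On '+', the current value becomes lo and we move to the simplest number in (value, hi): value + 1 if hi = +inf, otherwise the midpoint (value + hi)/2. On '-', the current value becomes hi and we move to value - 1 if lo = -inf, otherwise the midpoint (lo + value)/2.
Start at 0.
Step 1: sign = -, move left. Bounds: (-inf, 0). Value = -1
Step 2: sign = +, move right. Bounds: (-1, 0). Value = -1/2
Step 3: sign = -, move left. Bounds: (-1, -1/2). Value = -3/4
Step 4: sign = +, move right. Bounds: (-3/4, -1/2). Value = -5/8
The surreal number with sign expansion -+-+ is -5/8.

-5/8


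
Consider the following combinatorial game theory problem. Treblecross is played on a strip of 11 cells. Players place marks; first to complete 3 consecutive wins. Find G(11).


Treblecross: place X on empty cells; 3-in-a-row wins.
Playing within two cells of an existing X lets the opponent win at once, so sensible play treats the cells i-2..i+2 around each X as dead. The player left with no safe cell loses, so this is a normal-play take-away game on strips of safe cells.
Placing X at cell i (0-indexed) of a strip of k safe cells leaves independent strips of sizes max(0, i-2) and max(0, k-i-3). Hence G(k) = mex{ G(max(0,i-2)) XOR G(max(0,k-i-3)) : 0 <= i < k }, with G(0) = 0.
G(1): splits (0,0):0^0=0 -> mex({0}) = 1
G(2): splits (0,0):0^0=0 -> mex({0}) = 1
G(3): splits (0,0):0^0=0 -> mex({0}) = 1
G(4): splits (0,1):0^1=1 (0,0):0^0=0 -> mex({0, 1}) = 2
G(5): splits (0,2):0^1=1 (0,1):0^1=1 (0,0):0^0=0 -> mex({0, 1}) = 2
G(6) = mex({1}) = 0
G(7) = mex({0, 1, 2}) = 3
G(8) = mex({0, 1, 2}) = 3
G(9) = mex({0, 2}) = 1
G(10) = mex({0, 2, 3}) = 1
G(11) = mex({0, 3}) = 1
Therefore G(11) = 1.

1


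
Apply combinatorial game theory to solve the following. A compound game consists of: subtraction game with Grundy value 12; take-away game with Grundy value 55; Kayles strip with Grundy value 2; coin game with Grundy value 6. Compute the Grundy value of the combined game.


By the Sprague-Grundy theorem, the Grundy value of a sum of games is the XOR of individual Grundy values.
subtraction game: Grundy value = 12. Running XOR: 0 XOR 12 = 12
take-away game: Grundy value = 55. Running XOR: 12 XOR 55 = 59
Kayles strip: Grundy value = 2. Running XOR: 59 XOR 2 = 57
coin game: Grundy value = 6. Running XOR: 57 XOR 6 = 63
The combined Grundy value is 63.

63


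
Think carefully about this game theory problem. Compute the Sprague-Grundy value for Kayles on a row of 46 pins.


Kayles: a move removes 1 or 2 adjacent pins from a contiguous row.
Removing pins from a row of k leaves two independent rows (a, b) with a + b = k - 1 (one pin) or a + b = k - 2 (two pins); an end removal gives a = 0.
By Sprague-Grundy, G(k) = mex{ G(a) XOR G(b) } over all these splits. G(0) = 0.
G(1): splits (0,0):0^0=0 -> mex({0}) = 1
G(2): splits (0,1):0^1=1 (0,0):0^0=0 -> mex({0, 1}) = 2
G(3): splits (0,2):0^2=2 (1,1):1^1=0 (0,1):0^1=1 -> mex({0, 1, 2}) = 3
G(4): splits (0,3):0^3=3 (1,2):1^2=3 (0,2):0^2=2 (1,1):1^1=0 -> mex({0, 2, 3}) = 1
G(5): splits (0,4):0^1=1 (1,3):1^3=2 (2,2):2^2=0 (0,3):0^3=3 (1,2):1^2=3 -> mex({0, 1, 2, 3}) = 4
G(6) = mex({0, 1, 2, 4}) = 3
G(7) = mex({0, 1, 3, 4, 5}) = 2
G(8) = mex({0, 2, 3, 5, 6}) = 1
G(9) = mex({0, 1, 2, 3, 6, 7}) = 4
G(10) = mex({0, 1, 3, 4, 5, 7}) = 2
G(11) = mex({0, 1, 2, 3, 4, 5}) = 6
G(12) = mex({0, 1, 2, 3, 5, 6, 7}) = 4
G(13) = mex({0, 2, 3, 4, 6, 7}) = 1
G(14) = mex({0, 1, 4, 5, 6, 7}) = 2
G(15) = mex({0, 1, 2, 3, 4, 5, 6}) = 7
G(16) = mex({0, 2, 3, 5, 6, 7}) = 1
G(17) = mex({0, 1, 2, 3, 5, 6, 7}) = 4
G(18) = mex({0, 1, 2, 4, 5, 6}) = 3
G(19) = mex({0, 1, 3, 4, 5, 7}) = 2
G(20) = mex({0, 2, 3, 4, 5, 6, 7}) = 1
G(21) = mex({0, 1, 2, 3, 5, 6, 7}) = 4
G(22) = mex({0, 1, 2, 3, 4, 5, 7}) = 6
G(23) = mex({0, 1, 2, 3, 4, 5, 6}) = 7
G(24) = mex({0, 1, 2, 3, 5, 6, 7}) = 4
G(25) = mex({0, 2, 3, 4, 6, 7}) = 1
G(26) = mex({0, 1, 3, 4, 5, 6, 7}) = 2
G(27) = mex({0, 1, 2, 3, 4, 5, 6, 7}) = 8
G(28) = mex({0, 1, 2, 3, 4, 6, 7, 8}) = 5
G(29) = mex({0, 1, 2, 3, 5, 6, 7, 8, 9}) = 4
G(30) = mex({0, 1, 2, 3, 4, 5, 6, 9, 10}) = 7
G(31) = mex({0, 1, 3, 4, 5, 7, 10, 11}) = 2
G(32) = mex({0, 2, 3, 4, 5, 6, 7, 9, 11}) = 1
G(33) = mex({0, 1, 2, 3, 4, 5, 6, 7, 9, 12}) = 8
G(34) = mex({0, 1, 2, 3, 4, 5, 7, 8, 11, 12}) = 6
G(35) = mex({0, 1, 2, 3, 4, 5, 6, 8, 9, 10, 11}) = 7
G(36) = mex({0, 1, 2, 3, 5, 6, 7, 9, 10}) = 4
G(37) = mex({0, 2, 3, 4, 6, 7, 9, 10, 11, 12}) = 1
G(38) = mex({0, 1, 3, 4, 5, 6, 7, 9, 10, 11, 12}) = 2
G(39) = mex({0, 1, 2, 4, 5, 6, 7, 9, 10, 12, 14}) = 3
G(40) = mex({0, 2, 3, 4, 6, 7, 11, 12, 14}) = 1
G(41) = mex({0, 1, 2, 3, 5, 6, 7, 9, 10, 11, 12}) = 4
G(42) = mex({0, 1, 2, 3, 4, 5, 6, 9, 10}) = 7
G(43) = mex({0, 1, 3, 4, 5, 7, 9, 10, 12, 15}) = 2
G(44) = mex({0, 2, 3, 4, 5, 6, 7, 9, 10, 12, 15}) = 1
G(45) = mex({0, 1, 2, 3, 4, 5, 6, 7, 9, 10, 12, 14}) = 8
G(46) = mex({0, 1, 3, 4, 5, 7, 8, 11, 12, 14}) = 2
Therefore G(46) = 2.

2


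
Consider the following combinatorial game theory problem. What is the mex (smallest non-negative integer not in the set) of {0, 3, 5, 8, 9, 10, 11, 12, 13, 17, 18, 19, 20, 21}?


Set = {0, 3, 5, 8, 9, 10, 11, 12, 13, 17, 18, 19, 20, 21}
0 is in the set.
1 is NOT in the set. This is the mex.
mex = 1

1


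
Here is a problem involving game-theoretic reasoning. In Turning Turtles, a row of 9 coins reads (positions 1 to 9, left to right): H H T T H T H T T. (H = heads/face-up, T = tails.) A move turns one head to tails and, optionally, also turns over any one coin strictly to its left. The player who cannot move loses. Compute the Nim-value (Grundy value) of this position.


Coins: H H T T H T H T T
Key fact: a single head at position k behaves exactly like a Nim heap of size k (turning it to T and optionally flipping a coin at j < k corresponds to moving the heap from k to j, or to 0), and heads combine as a disjunctive sum (two heads at the same place would cancel, matching j XOR j = 0). So the Nim-value is the XOR of the 1-indexed positions of the heads.
Face-up positions (1-indexed): [1, 2, 5, 7]
XOR 0 with 1: 0 XOR 1 = 1
XOR 1 with 2: 1 XOR 2 = 3
XOR 3 with 5: 3 XOR 5 = 6
XOR 6 with 7: 6 XOR 7 = 1
Nim-value = 1

1


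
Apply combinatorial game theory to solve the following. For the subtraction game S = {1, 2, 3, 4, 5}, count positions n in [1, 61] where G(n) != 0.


Subtraction set S = {1, 2, 3, 4, 5}, so G(n) = n mod 6.
G(n) = 0 when n is a multiple of 6.
Multiples of 6 in [1, 61]: 10
N-positions (nonzero Grundy) = 61 - 10 = 51

51


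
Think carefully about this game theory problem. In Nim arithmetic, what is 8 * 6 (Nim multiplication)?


Nim multiplication is bilinear over XOR: (u XOR v) * w = (u*w) XOR (v*w).
So we split each operand into its bit components and XOR the pairwise Nim products.
8 = 8 (as XOR of powers of 2).
6 = 2 + 4 (as XOR of powers of 2).
Using the standard Nim-product table on single bits:
  2*2 = 3,   2*4 = 8,   2*8 = 12,
  4*4 = 6,   4*8 = 11,  8*8 = 13,
and  1*x = x (identity), k*l = l*k (commutative).
Pairwise Nim products:
  8 * 2 = 12
  8 * 4 = 11
XOR them: 12 XOR 11 = 7.
Result: 8 * 6 = 7 (in Nim).

7


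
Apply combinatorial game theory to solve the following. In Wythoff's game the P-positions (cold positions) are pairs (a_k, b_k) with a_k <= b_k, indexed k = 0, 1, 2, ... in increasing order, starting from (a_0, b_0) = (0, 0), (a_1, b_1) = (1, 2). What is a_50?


By Wythoff's theorem, a_k = floor(k * phi) and b_k = floor(k * phi^2) = a_k + k, where phi = (1 + sqrt(5))/2 is the golden ratio.
phi = (1 + sqrt(5))/2 = 1.618034
k = 50
k * phi = 50 * 1.618034 = 80.901699
a_50 = floor(k * phi) = 80

80


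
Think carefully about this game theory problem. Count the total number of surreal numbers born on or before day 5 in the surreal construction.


Day 0: {|} = 0 is born. Count = 1.
Day n: the number of surreal numbers born by day n is 2^(n+1) - 1.
By day 0: 2^1 - 1 = 1
By day 1: 2^2 - 1 = 3
By day 2: 2^3 - 1 = 7
By day 3: 2^4 - 1 = 15
By day 4: 2^5 - 1 = 31
By day 5: 2^6 - 1 = 63
By day 5: 63 surreal numbers.

63


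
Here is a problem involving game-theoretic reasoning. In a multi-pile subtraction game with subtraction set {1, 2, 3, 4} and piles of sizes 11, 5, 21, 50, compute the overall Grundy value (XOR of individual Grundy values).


Subtraction set: {1, 2, 3, 4}
For this subtraction set, G(n) = n mod 5 (period = max + 1 = 5).
Pile 1 (size 11): G(11) = 11 mod 5 = 1
Pile 2 (size 5): G(5) = 5 mod 5 = 0
Pile 3 (size 21): G(21) = 21 mod 5 = 1
Pile 4 (size 50): G(50) = 50 mod 5 = 0
Total Grundy value = XOR of all: 1 XOR 0 XOR 1 XOR 0 = 0

0


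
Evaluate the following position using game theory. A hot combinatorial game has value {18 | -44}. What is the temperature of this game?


The game is {18 | -44}, a switch {a | b} with numbers a > b.
Cooling {a | b} by t gives {a - t | b + t}, which stops being hot when a - t = b + t, i.e. at t = (a - b)/2. So the temperature of a switch is (a - b)/2.
Temperature = (Left option - Right option) / 2
= (18 - (-44)) / 2
= 62 / 2
= 31

31


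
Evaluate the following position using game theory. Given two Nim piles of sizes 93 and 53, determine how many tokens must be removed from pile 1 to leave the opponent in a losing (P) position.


Piles: 93 and 53
Current XOR: 93 XOR 53 = 104 (non-zero, so this is an N-position).
To make the XOR zero, we need to find a move that balances the piles.
For pile 1 (size 93): target = 93 XOR 104 = 53
We reduce pile 1 from 93 to 53.
Tokens removed: 93 - 53 = 40
Verification: 53 XOR 53 = 0

40


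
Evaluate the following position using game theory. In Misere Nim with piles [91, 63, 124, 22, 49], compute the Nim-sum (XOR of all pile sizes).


We need the XOR (exclusive or) of all pile sizes.
After XOR-ing pile 1 (size 91): 0 XOR 91 = 91
After XOR-ing pile 2 (size 63): 91 XOR 63 = 100
After XOR-ing pile 3 (size 124): 100 XOR 124 = 24
After XOR-ing pile 4 (size 22): 24 XOR 22 = 14
After XOR-ing pile 5 (size 49): 14 XOR 49 = 63
The Nim-value of this position is 63.

63


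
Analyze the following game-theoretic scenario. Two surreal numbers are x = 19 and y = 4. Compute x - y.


x = 19, y = 4
x - y = 19 - 4 = 15

15


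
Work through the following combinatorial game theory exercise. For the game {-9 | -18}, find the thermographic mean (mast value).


Game = {-9 | -18}, a switch {a | b} with numbers a > b.
Its thermograph has left wall a - t and right wall b + t, which meet at t = (a - b)/2, where both equal (a + b)/2. So the mast (mean value) is at (a + b)/2.
Mean = (-9 + (-18))/2 = -27/2 = -27/2

-27/2


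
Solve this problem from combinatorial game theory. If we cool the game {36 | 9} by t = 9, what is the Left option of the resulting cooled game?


Original game: {36 | 9} (a switch {a | b} with a > b).
Cooling by t (for t below the temperature (a - b)/2 = 27/2) taxes each move by t: {a | b} cooled by t is {a - t | b + t}.
Cooling amount: t = 9
Cooled Left option: 36 - 9 = 27
Cooled Right option: 9 + 9 = 18
Cooled game: {27 | 18}
Left option = 27

27


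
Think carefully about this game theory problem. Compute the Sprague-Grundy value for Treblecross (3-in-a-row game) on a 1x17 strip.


Treblecross: place X on empty cells; 3-in-a-row wins.
Playing within two cells of an existing X lets the opponent win at once, so sensible play treats the cells i-2..i+2 around each X as dead. The player left with no safe cell loses, so this is a normal-play take-away game on strips of safe cells.
Placing X at cell i (0-indexed) of a strip of k safe cells leaves independent strips of sizes max(0, i-2) and max(0, k-i-3). Hence G(k) = mex{ G(max(0,i-2)) XOR G(max(0,k-i-3)) : 0 <= i < k }, with G(0) = 0.
G(1): splits (0,0):0^0=0 -> mex({0}) = 1
G(2): splits (0,0):0^0=0 -> mex({0}) = 1
G(3): splits (0,0):0^0=0 -> mex({0}) = 1
G(4): splits (0,1):0^1=1 (0,0):0^0=0 -> mex({0, 1}) = 2
G(5): splits (0,2):0^1=1 (0,1):0^1=1 (0,0):0^0=0 -> mex({0, 1}) = 2
G(6) = mex({1}) = 0
G(7) = mex({0, 1, 2}) = 3
G(8) = mex({0, 1, 2}) = 3
G(9) = mex({0, 2}) = 1
G(10) = mex({0, 2, 3}) = 1
G(11) = mex({0, 3}) = 1
G(12) = mex({1, 3}) = 0
G(13) = mex({0, 1, 2, 3}) = 4
G(14) = mex({0, 1, 2}) = 3
G(15) = mex({0, 1, 2}) = 3
G(16) = mex({0, 1, 2, 4}) = 3
G(17) = mex({0, 1, 3, 4}) = 2
Therefore G(17) = 2.

2


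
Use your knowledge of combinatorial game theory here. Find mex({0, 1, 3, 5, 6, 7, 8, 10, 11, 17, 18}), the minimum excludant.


Set = {0, 1, 3, 5, 6, 7, 8, 10, 11, 17, 18}
0 is in the set.
1 is in the set.
2 is NOT in the set. This is the mex.
mex = 2

2


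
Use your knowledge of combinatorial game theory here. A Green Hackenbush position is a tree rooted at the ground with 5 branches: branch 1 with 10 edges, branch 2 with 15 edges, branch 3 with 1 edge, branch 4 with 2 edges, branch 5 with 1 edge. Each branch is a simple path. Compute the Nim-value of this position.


The tree has 5 branches from the ground vertex.
In Green Hackenbush, the Nim-value of a simple path of length k is k.
Branch 1: length 10, Nim-value = 10
Branch 2: length 15, Nim-value = 15
Branch 3: length 1, Nim-value = 1
Branch 4: length 2, Nim-value = 2
Branch 5: length 1, Nim-value = 1
Total Nim-value = XOR of all branch values:
0 XOR 10 = 10
10 XOR 15 = 5
5 XOR 1 = 4
4 XOR 2 = 6
6 XOR 1 = 7
Nim-value of the tree = 7

7


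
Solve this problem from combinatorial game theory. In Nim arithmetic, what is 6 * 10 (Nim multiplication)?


Nim multiplication is bilinear over XOR: (u XOR v) * w = (u*w) XOR (v*w).
So we split each operand into its bit components and XOR the pairwise Nim products.
6 = 2 + 4 (as XOR of powers of 2).
10 = 2 + 8 (as XOR of powers of 2).
Using the standard Nim-product table on single bits:
  2*2 = 3,   2*4 = 8,   2*8 = 12,
  4*4 = 6,   4*8 = 11,  8*8 = 13,
and  1*x = x (identity), k*l = l*k (commutative).
Pairwise Nim products:
  2 * 2 = 3
  2 * 8 = 12
  4 * 2 = 8
  4 * 8 = 11
XOR them: 3 XOR 12 XOR 8 XOR 11 = 12.
Result: 6 * 10 = 12 (in Nim).

12


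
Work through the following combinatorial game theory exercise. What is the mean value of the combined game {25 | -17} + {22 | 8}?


G1 = {25 | -17}, G2 = {22 | 8}
Each is a switch {a | b} with numbers a > b; its mean value is (a + b)/2, and mean value is additive over game sums: m(G1 + G2) = m(G1) + m(G2).
Mean of G1 = (25 + (-17))/2 = 8/2 = 4
Mean of G2 = (22 + (8))/2 = 30/2 = 15
Mean of G1 + G2 = 4 + 15 = 19

19


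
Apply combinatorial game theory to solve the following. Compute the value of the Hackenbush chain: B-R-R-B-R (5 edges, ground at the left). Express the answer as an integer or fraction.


Edges (from ground): B-R-R-B-R
By Berlekamp's sign-expansion rule, a Blue-Red Hackenbush stalk has the value of the surreal number whose sign sequence is the edge sequence with B -> + and R -> -.
Sign sequence: +--+-
Trace the sign expansion in the surreal number tree, starting from 0:
Edge 1: B (sign +) -> bounds (0, +inf), value = 1
Edge 2: R (sign -) -> bounds (0, 1), value = 1/2
Edge 3: R (sign -) -> bounds (0, 1/2), value = 1/4
Edge 4: B (sign +) -> bounds (1/4, 1/2), value = 3/8
Edge 5: R (sign -) -> bounds (1/4, 3/8), value = 5/16
Game value = 5/16

5/16


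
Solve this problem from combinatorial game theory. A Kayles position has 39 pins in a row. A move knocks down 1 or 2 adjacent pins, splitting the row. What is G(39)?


Kayles: a move removes 1 or 2 adjacent pins from a contiguous row.
Removing pins from a row of k leaves two independent rows (a, b) with a + b = k - 1 (one pin) or a + b = k - 2 (two pins); an end removal gives a = 0.
By Sprague-Grundy, G(k) = mex{ G(a) XOR G(b) } over all these splits. G(0) = 0.
G(1): splits (0,0):0^0=0 -> mex({0}) = 1
G(2): splits (0,1):0^1=1 (0,0):0^0=0 -> mex({0, 1}) = 2
G(3): splits (0,2):0^2=2 (1,1):1^1=0 (0,1):0^1=1 -> mex({0, 1, 2}) = 3
G(4): splits (0,3):0^3=3 (1,2):1^2=3 (0,2):0^2=2 (1,1):1^1=0 -> mex({0, 2, 3}) = 1
G(5): splits (0,4):0^1=1 (1,3):1^3=2 (2,2):2^2=0 (0,3):0^3=3 (1,2):1^2=3 -> mex({0, 1, 2, 3}) = 4
G(6) = mex({0, 1, 2, 4}) = 3
G(7) = mex({0, 1, 3, 4, 5}) = 2
G(8) = mex({0, 2, 3, 5, 6}) = 1
G(9) = mex({0, 1, 2, 3, 6, 7}) = 4
G(10) = mex({0, 1, 3, 4, 5, 7}) = 2
G(11) = mex({0, 1, 2, 3, 4, 5}) = 6
G(12) = mex({0, 1, 2, 3, 5, 6, 7}) = 4
G(13) = mex({0, 2, 3, 4, 6, 7}) = 1
G(14) = mex({0, 1, 4, 5, 6, 7}) = 2
G(15) = mex({0, 1, 2, 3, 4, 5, 6}) = 7
G(16) = mex({0, 2, 3, 5, 6, 7}) = 1
G(17) = mex({0, 1, 2, 3, 5, 6, 7}) = 4
G(18) = mex({0, 1, 2, 4, 5, 6}) = 3
G(19) = mex({0, 1, 3, 4, 5, 7}) = 2
G(20) = mex({0, 2, 3, 4, 5, 6, 7}) = 1
G(21) = mex({0, 1, 2, 3, 5, 6, 7}) = 4
G(22) = mex({0, 1, 2, 3, 4, 5, 7}) = 6
G(23) = mex({0, 1, 2, 3, 4, 5, 6}) = 7
G(24) = mex({0, 1, 2, 3, 5, 6, 7}) = 4
G(25) = mex({0, 2, 3, 4, 6, 7}) = 1
G(26) = mex({0, 1, 3, 4, 5, 6, 7}) = 2
G(27) = mex({0, 1, 2, 3, 4, 5, 6, 7}) = 8
G(28) = mex({0, 1, 2, 3, 4, 6, 7, 8}) = 5
G(29) = mex({0, 1, 2, 3, 5, 6, 7, 8, 9}) = 4
G(30) = mex({0, 1, 2, 3, 4, 5, 6, 9, 10}) = 7
G(31) = mex({0, 1, 3, 4, 5, 7, 10, 11}) = 2
G(32) = mex({0, 2, 3, 4, 5, 6, 7, 9, 11}) = 1
G(33) = mex({0, 1, 2, 3, 4, 5, 6, 7, 9, 12}) = 8
G(34) = mex({0, 1, 2, 3, 4, 5, 7, 8, 11, 12}) = 6
G(35) = mex({0, 1, 2, 3, 4, 5, 6, 8, 9, 10, 11}) = 7
G(36) = mex({0, 1, 2, 3, 5, 6, 7, 9, 10}) = 4
G(37) = mex({0, 2, 3, 4, 6, 7, 9, 10, 11, 12}) = 1
G(38) = mex({0, 1, 3, 4, 5, 6, 7, 9, 10, 11, 12}) = 2
G(39) = mex({0, 1, 2, 4, 5, 6, 7, 9, 10, 12, 14}) = 3
Therefore G(39) = 3.

3


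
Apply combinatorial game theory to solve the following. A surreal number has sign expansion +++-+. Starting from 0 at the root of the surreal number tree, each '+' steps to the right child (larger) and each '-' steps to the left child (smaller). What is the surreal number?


Sign expansion: +++-+
Rule: track bounds (lo, hi), initially (-inf, +inf). On '+', the current value becomes lo and we move to the simplest number in (value, hi): value + 1 if hi = +inf, otherwise the midpoint (value + hi)/2. On '-', the current value becomes hi and we move to value - 1 if lo = -inf, otherwise the midpoint (lo + value)/2.
Start at 0.
Step 1: sign = +, move right. Bounds: (0, +inf). Value = 1
Step 2: sign = +, move right. Bounds: (1, +inf). Value = 2
Step 3: sign = +, move right. Bounds: (2, +inf). Value = 3
Step 4: sign = -, move left. Bounds: (2, 3). Value = 5/2
Step 5: sign = +, move right. Bounds: (5/2, 3). Value = 11/4
The surreal number with sign expansion +++-+ is 11/4.

11/4


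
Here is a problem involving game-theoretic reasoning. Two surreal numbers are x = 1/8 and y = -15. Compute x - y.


x = 1/8, y = -15
Converting to common denominator: 8
x = 1/8, y = -120/8
x - y = 1/8 - -15 = 121/8

121/8


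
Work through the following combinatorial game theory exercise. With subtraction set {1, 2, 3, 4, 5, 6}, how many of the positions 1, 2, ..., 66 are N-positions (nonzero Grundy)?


Subtraction set S = {1, 2, 3, 4, 5, 6}, so G(n) = n mod 7.
G(n) = 0 when n is a multiple of 7.
Multiples of 7 in [1, 66]: 9
N-positions (nonzero Grundy) = 66 - 9 = 57

57


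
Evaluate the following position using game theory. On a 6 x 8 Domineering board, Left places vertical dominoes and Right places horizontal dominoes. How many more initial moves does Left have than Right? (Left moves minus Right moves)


Board is 6 x 8 (rows x cols).
Left (vertical) placements: (rows-1) * cols = 5 * 8 = 40
Right (horizontal) placements: rows * (cols-1) = 6 * 7 = 42
Advantage = Left - Right = 40 - 42 = -2

-2


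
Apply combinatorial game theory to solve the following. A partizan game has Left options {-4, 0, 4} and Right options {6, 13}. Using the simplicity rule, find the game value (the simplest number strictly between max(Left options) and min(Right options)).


Left options: {-4, 0, 4}, max = 4
Right options: {6, 13}, min = 6
All options are numbers and max(Left) < min(Right), so by the simplicity theorem the value is the simplest (earliest-born) number strictly between 4 and 6.
The only integer strictly between 4 and 6 is 5.
No non-integer in the interval can be simpler: if x is a non-integer in the interval, then floor(x) or ceil(x) also lies in the interval (the interval contains an integer), and both are proper prefixes of x's sign expansion, i.e. born earlier. So the game value is 5.
Game value = 5

5


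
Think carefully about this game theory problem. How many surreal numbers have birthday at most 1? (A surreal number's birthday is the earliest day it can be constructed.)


Day 0: {|} = 0 is born. Count = 1.
Day n: the number of surreal numbers born by day n is 2^(n+1) - 1.
By day 0: 2^1 - 1 = 1
By day 1: 2^2 - 1 = 3
By day 1: 3 surreal numbers.

3


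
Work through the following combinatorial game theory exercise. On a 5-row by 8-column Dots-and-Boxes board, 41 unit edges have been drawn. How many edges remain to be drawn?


Grid: 5 x 8 boxes, i.e. 6 rows and 9 columns of dots.
Horizontal edges: (rows + 1) * cols = 6 * 8 = 48
Vertical edges: rows * (cols + 1) = 5 * 9 = 45
Total edges: 48 + 45 = 93
Edges drawn: 41
Remaining: 93 - 41 = 52

52


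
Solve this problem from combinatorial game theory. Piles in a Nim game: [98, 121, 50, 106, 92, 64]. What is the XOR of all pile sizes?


We need the XOR (exclusive or) of all pile sizes.
After XOR-ing pile 1 (size 98): 0 XOR 98 = 98
After XOR-ing pile 2 (size 121): 98 XOR 121 = 27
After XOR-ing pile 3 (size 50): 27 XOR 50 = 41
After XOR-ing pile 4 (size 106): 41 XOR 106 = 67
After XOR-ing pile 5 (size 92): 67 XOR 92 = 31
After XOR-ing pile 6 (size 64): 31 XOR 64 = 95
The Nim-value of this position is 95.

95


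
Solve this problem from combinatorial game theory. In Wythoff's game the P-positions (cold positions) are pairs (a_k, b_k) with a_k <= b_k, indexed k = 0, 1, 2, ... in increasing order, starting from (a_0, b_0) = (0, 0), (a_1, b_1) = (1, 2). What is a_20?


By Wythoff's theorem, a_k = floor(k * phi) and b_k = floor(k * phi^2) = a_k + k, where phi = (1 + sqrt(5))/2 is the golden ratio.
phi = (1 + sqrt(5))/2 = 1.618034
k = 20
k * phi = 20 * 1.618034 = 32.360680
a_20 = floor(k * phi) = 32

32


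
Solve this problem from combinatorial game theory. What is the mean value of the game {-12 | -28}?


Game = {-12 | -28}, a switch {a | b} with numbers a > b.
Its thermograph has left wall a - t and right wall b + t, which meet at t = (a - b)/2, where both equal (a + b)/2. So the mast (mean value) is at (a + b)/2.
Mean = (-12 + (-28))/2 = -40/2 = -20

-20


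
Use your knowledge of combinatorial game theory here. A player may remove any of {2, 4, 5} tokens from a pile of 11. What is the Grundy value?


The subtraction set is S = {2, 4, 5}.
G(k) = mex{ G(k - s) : s in S, s <= k }. We compute iteratively: G(0) = 0.
G(1) = mex({}) = 0
G(2) = mex({0}) = 1
G(3) = mex({0}) = 1
G(4) = mex({0, 1}) = 2
G(5) = mex({0, 1}) = 2
G(6) = mex({0, 1, 2}) = 3
G(7) = mex({1, 2}) = 0
G(8) = mex({1, 2, 3}) = 0
G(9) = mex({0, 2}) = 1
G(10) = mex({0, 2, 3}) = 1
G(11) = mex({0, 1, 3}) = 2
Therefore G(11) = 2.

2


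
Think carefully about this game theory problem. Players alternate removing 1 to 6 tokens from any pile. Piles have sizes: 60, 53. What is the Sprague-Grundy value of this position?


Subtraction set: {1, 2, 3, 4, 5, 6}
For this subtraction set, G(n) = n mod 7 (period = max + 1 = 7).
Pile 1 (size 60): G(60) = 60 mod 7 = 4
Pile 2 (size 53): G(53) = 53 mod 7 = 4
Total Grundy value = XOR of all: 4 XOR 4 = 0

0


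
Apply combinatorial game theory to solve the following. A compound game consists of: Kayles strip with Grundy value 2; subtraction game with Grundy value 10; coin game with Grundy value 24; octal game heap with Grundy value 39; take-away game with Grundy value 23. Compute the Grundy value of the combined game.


By the Sprague-Grundy theorem, the Grundy value of a sum of games is the XOR of individual Grundy values.
Kayles strip: Grundy value = 2. Running XOR: 0 XOR 2 = 2
subtraction game: Grundy value = 10. Running XOR: 2 XOR 10 = 8
coin game: Grundy value = 24. Running XOR: 8 XOR 24 = 16
octal game heap: Grundy value = 39. Running XOR: 16 XOR 39 = 55
take-away game: Grundy value = 23. Running XOR: 55 XOR 23 = 32
The combined Grundy value is 32.

32


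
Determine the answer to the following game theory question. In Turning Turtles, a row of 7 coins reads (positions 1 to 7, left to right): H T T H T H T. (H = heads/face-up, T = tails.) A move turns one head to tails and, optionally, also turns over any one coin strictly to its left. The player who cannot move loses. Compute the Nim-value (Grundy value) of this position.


Coins: H T T H T H T
Key fact: a single head at position k behaves exactly like a Nim heap of size k (turning it to T and optionally flipping a coin at j < k corresponds to moving the heap from k to j, or to 0), and heads combine as a disjunctive sum (two heads at the same place would cancel, matching j XOR j = 0). So the Nim-value is the XOR of the 1-indexed positions of the heads.
Face-up positions (1-indexed): [1, 4, 6]
XOR 0 with 1: 0 XOR 1 = 1
XOR 1 with 4: 1 XOR 4 = 5
XOR 5 with 6: 5 XOR 6 = 3
Nim-value = 3

3


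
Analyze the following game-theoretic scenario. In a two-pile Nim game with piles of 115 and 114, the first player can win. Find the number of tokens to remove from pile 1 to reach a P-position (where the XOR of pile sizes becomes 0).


Piles: 115 and 114
Current XOR: 115 XOR 114 = 1 (non-zero, so this is an N-position).
To make the XOR zero, we need to find a move that balances the piles.
For pile 1 (size 115): target = 115 XOR 1 = 114
We reduce pile 1 from 115 to 114.
Tokens removed: 115 - 114 = 1
Verification: 114 XOR 114 = 0

1


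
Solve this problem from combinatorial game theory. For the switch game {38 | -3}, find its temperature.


The game is {38 | -3}, a switch {a | b} with numbers a > b.
Cooling {a | b} by t gives {a - t | b + t}, which stops being hot when a - t = b + t, i.e. at t = (a - b)/2. So the temperature of a switch is (a - b)/2.
Temperature = (Left option - Right option) / 2
= (38 - (-3)) / 2
= 41 / 2
= 41/2

41/2


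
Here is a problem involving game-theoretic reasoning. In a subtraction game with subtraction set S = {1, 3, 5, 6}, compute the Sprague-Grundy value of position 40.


The subtraction set is S = {1, 3, 5, 6}.
G(k) = mex{ G(k - s) : s in S, s <= k }. We compute iteratively: G(0) = 0.
G(1) = mex({0}) = 1
G(2) = mex({1}) = 0
G(3) = mex({0}) = 1
G(4) = mex({1}) = 0
G(5) = mex({0}) = 1
G(6) = mex({0, 1}) = 2
G(7) = mex({0, 1, 2}) = 3
G(8) = mex({0, 1, 3}) = 2
G(9) = mex({0, 1, 2}) = 3
G(10) = mex({0, 1, 3}) = 2
G(11) = mex({1, 2}) = 0
G(12) = mex({0, 2, 3}) = 1
G(13) = mex({1, 2, 3}) = 0
G(14) = mex({0, 2, 3}) = 1
G(15) = mex({1, 2, 3}) = 0
G(16) = mex({0, 2}) = 1
Observe that G(11)..G(16) = 0, 1, 0, 1, 0, 1 repeats G(0)..G(5) = 0, 1, 0, 1, 0, 1.
For k >= max(S) = 6, G(k) is determined by the previous 6 values G(k-6)..G(k-1); a window of 6 consecutive values has recurred shifted by 11, so by induction G(k + 11) = G(k) for all k >= 0: the sequence is periodic from the start with period 11.
One period: G(0..10) = 0, 1, 0, 1, 0, 1, 2, 3, 2, 3, 2.
40 mod 11 = 7, so G(40) = G(7) = 3.

3


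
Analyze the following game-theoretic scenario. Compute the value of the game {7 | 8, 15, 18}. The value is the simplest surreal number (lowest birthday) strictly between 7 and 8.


Left options: {7}, max = 7
Right options: {8, 15, 18}, min = 8
All options are numbers and max(Left) < min(Right), so by the simplicity theorem the value is the simplest (earliest-born) number strictly between 7 and 8.
No integer lies strictly between 7 and 8, so the value is the dyadic rational m/2^k in the interval with the smallest k (then m odd); search k = 1, 2, ...:
Denominator 2: 15/2 lies strictly between 7 and 8 -- found.
The simplest number in the interval is 15/2.
Game value = 15/2

15/2


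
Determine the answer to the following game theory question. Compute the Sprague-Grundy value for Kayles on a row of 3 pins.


Kayles: a move removes 1 or 2 adjacent pins from a contiguous row.
Removing pins from a row of k leaves two independent rows (a, b) with a + b = k - 1 (one pin) or a + b = k - 2 (two pins); an end removal gives a = 0.
By Sprague-Grundy, G(k) = mex{ G(a) XOR G(b) } over all these splits. G(0) = 0.
G(1): splits (0,0):0^0=0 -> mex({0}) = 1
G(2): splits (0,1):0^1=1 (0,0):0^0=0 -> mex({0, 1}) = 2
G(3): splits (0,2):0^2=2 (1,1):1^1=0 (0,1):0^1=1 -> mex({0, 1, 2}) = 3
Therefore G(3) = 3.

3


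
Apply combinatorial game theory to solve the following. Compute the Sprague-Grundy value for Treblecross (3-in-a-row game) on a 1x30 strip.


Treblecross: place X on empty cells; 3-in-a-row wins.
Playing within two cells of an existing X lets the opponent win at once, so sensible play treats the cells i-2..i+2 around each X as dead. The player left with no safe cell loses, so this is a normal-play take-away game on strips of safe cells.
Placing X at cell i (0-indexed) of a strip of k safe cells leaves independent strips of sizes max(0, i-2) and max(0, k-i-3). Hence G(k) = mex{ G(max(0,i-2)) XOR G(max(0,k-i-3)) : 0 <= i < k }, with G(0) = 0.
G(1): splits (0,0):0^0=0 -> mex({0}) = 1
G(2): splits (0,0):0^0=0 -> mex({0}) = 1
G(3): splits (0,0):0^0=0 -> mex({0}) = 1
G(4): splits (0,1):0^1=1 (0,0):0^0=0 -> mex({0, 1}) = 2
G(5): splits (0,2):0^1=1 (0,1):0^1=1 (0,0):0^0=0 -> mex({0, 1}) = 2
G(6) = mex({1}) = 0
G(7) = mex({0, 1, 2}) = 3
G(8) = mex({0, 1, 2}) = 3
G(9) = mex({0, 2}) = 1
G(10) = mex({0, 2, 3}) = 1
G(11) = mex({0, 3}) = 1
G(12) = mex({1, 3}) = 0
G(13) = mex({0, 1, 2, 3}) = 4
G(14) = mex({0, 1, 2}) = 3
G(15) = mex({0, 1, 2}) = 3
G(16) = mex({0, 1, 2, 4}) = 3
G(17) = mex({0, 1, 3, 4}) = 2
G(18) = mex({0, 1, 3, 4}) = 2
G(19) = mex({0, 1, 3, 5}) = 2
G(20) = mex({0, 1, 2, 3, 5}) = 4
G(21) = mex({0, 1, 2, 3, 5}) = 4
G(22) = mex({1, 2, 6}) = 0
G(23) = mex({0, 1, 2, 3, 4, 6}) = 5
G(24) = mex({0, 1, 2, 3, 4}) = 5
G(25) = mex({0, 1, 3, 4, 7}) = 2
G(26) = mex({0, 1, 3, 4, 5, 7}) = 2
G(27) = mex({0, 1, 3, 5}) = 2
G(28) = mex({0, 1, 2, 5}) = 3
G(29) = mex({0, 1, 2, 4, 5, 6}) = 3
G(30) = mex({1, 2, 4, 6}) = 0
Therefore G(30) = 0.

0


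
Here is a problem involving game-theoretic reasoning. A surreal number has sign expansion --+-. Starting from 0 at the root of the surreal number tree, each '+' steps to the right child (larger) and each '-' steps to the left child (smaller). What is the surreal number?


Sign expansion: --+-
Rule: track bounds (lo, hi), initially (-inf, +inf). On '+', the current value becomes lo and we move to the simplest number in (value, hi): value + 1 if hi = +inf, otherwise the midpoint (value + hi)/2. On '-', the current value becomes hi and we move to value - 1 if lo = -inf, otherwise the midpoint (lo + value)/2.
Start at 0.
Step 1: sign = -, move left. Bounds: (-inf, 0). Value = -1
Step 2: sign = -, move left. Bounds: (-inf, -1). Value = -2
Step 3: sign = +, move right. Bounds: (-2, -1). Value = -3/2
Step 4: sign = -, move left. Bounds: (-2, -3/2). Value = -7/4
The surreal number with sign expansion --+- is -7/4.

-7/4


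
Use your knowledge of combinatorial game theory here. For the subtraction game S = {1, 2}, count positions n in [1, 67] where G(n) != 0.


Subtraction set S = {1, 2}, so G(n) = n mod 3.
G(n) = 0 when n is a multiple of 3.
Multiples of 3 in [1, 67]: 22
N-positions (nonzero Grundy) = 67 - 22 = 45

45


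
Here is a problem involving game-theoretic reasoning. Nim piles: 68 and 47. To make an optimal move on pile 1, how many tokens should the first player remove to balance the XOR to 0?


Piles: 68 and 47
Current XOR: 68 XOR 47 = 107 (non-zero, so this is an N-position).
To make the XOR zero, we need to find a move that balances the piles.
For pile 1 (size 68): target = 68 XOR 107 = 47
We reduce pile 1 from 68 to 47.
Tokens removed: 68 - 47 = 21
Verification: 47 XOR 47 = 0

21


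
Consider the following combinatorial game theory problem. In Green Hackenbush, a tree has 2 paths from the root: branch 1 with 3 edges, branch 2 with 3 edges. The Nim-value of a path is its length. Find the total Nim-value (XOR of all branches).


The tree has 2 branches from the ground vertex.
In Green Hackenbush, the Nim-value of a simple path of length k is k.
Branch 1: length 3, Nim-value = 3
Branch 2: length 3, Nim-value = 3
Total Nim-value = XOR of all branch values:
0 XOR 3 = 3
3 XOR 3 = 0
Nim-value of the tree = 0

0


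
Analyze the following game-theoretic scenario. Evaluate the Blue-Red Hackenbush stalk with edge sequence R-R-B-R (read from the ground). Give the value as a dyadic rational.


Edges (from ground): R-R-B-R
By Berlekamp's sign-expansion rule, a Blue-Red Hackenbush stalk has the value of the surreal number whose sign sequence is the edge sequence with B -> + and R -> -.
Sign sequence: --+-
Trace the sign expansion in the surreal number tree, starting from 0:
Edge 1: R (sign -) -> bounds (-inf, 0), value = -1
Edge 2: R (sign -) -> bounds (-inf, -1), value = -2
Edge 3: B (sign +) -> bounds (-2, -1), value = -3/2
Edge 4: R (sign -) -> bounds (-2, -3/2), value = -7/4
Game value = -7/4

-7/4


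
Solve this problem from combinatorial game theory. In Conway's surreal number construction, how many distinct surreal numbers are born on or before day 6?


Day 0: {|} = 0 is born. Count = 1.
Day n: the number of surreal numbers born by day n is 2^(n+1) - 1.
By day 0: 2^1 - 1 = 1
By day 1: 2^2 - 1 = 3
By day 2: 2^3 - 1 = 7
By day 3: 2^4 - 1 = 15
By day 4: 2^5 - 1 = 31
By day 5: 2^6 - 1 = 63
By day 6: 2^7 - 1 = 127
By day 6: 127 surreal numbers.

127


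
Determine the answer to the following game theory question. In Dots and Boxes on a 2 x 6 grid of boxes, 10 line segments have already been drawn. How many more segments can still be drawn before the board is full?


Grid: 2 x 6 boxes, i.e. 3 rows and 7 columns of dots.
Horizontal edges: (rows + 1) * cols = 3 * 6 = 18
Vertical edges: rows * (cols + 1) = 2 * 7 = 14
Total edges: 18 + 14 = 32
Edges drawn: 10
Remaining: 32 - 10 = 22

22


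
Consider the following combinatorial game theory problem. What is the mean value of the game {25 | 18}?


Game = {25 | 18}, a switch {a | b} with numbers a > b.
Its thermograph has left wall a - t and right wall b + t, which meet at t = (a - b)/2, where both equal (a + b)/2. So the mast (mean value) is at (a + b)/2.
Mean = (25 + (18))/2 = 43/2 = 43/2

43/2


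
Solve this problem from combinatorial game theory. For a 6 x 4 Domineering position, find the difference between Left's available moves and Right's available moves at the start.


Board is 6 x 4 (rows x cols).
Left (vertical) placements: (rows-1) * cols = 5 * 4 = 20
Right (horizontal) placements: rows * (cols-1) = 6 * 3 = 18
Advantage = Left - Right = 20 - 18 = 2

2


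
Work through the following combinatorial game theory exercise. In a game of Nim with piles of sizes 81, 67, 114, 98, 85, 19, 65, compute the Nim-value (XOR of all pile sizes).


We need the XOR (exclusive or) of all pile sizes.
After XOR-ing pile 1 (size 81): 0 XOR 81 = 81
After XOR-ing pile 2 (size 67): 81 XOR 67 = 18
After XOR-ing pile 3 (size 114): 18 XOR 114 = 96
After XOR-ing pile 4 (size 98): 96 XOR 98 = 2
After XOR-ing pile 5 (size 85): 2 XOR 85 = 87
After XOR-ing pile 6 (size 19): 87 XOR 19 = 68
After XOR-ing pile 7 (size 65): 68 XOR 65 = 5
The Nim-value of this position is 5.

5


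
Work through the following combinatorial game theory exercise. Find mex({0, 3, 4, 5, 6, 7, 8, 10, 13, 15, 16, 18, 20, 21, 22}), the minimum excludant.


Set = {0, 3, 4, 5, 6, 7, 8, 10, 13, 15, 16, 18, 20, 21, 22}
0 is in the set.
1 is NOT in the set. This is the mex.
mex = 1

1


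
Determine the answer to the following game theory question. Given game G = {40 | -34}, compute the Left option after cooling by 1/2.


Original game: {40 | -34} (a switch {a | b} with a > b).
Cooling by t (for t below the temperature (a - b)/2 = 37) taxes each move by t: {a | b} cooled by t is {a - t | b + t}.
Cooling amount: t = 1/2
Cooled Left option: 40 - 1/2 = 79/2
Cooled Right option: -34 + 1/2 = -67/2
Cooled game: {79/2 | -67/2}
Left option = 79/2

79/2


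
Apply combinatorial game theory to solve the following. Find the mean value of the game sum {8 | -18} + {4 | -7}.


G1 = {8 | -18}, G2 = {4 | -7}
Each is a switch {a | b} with numbers a > b; its mean value is (a + b)/2, and mean value is additive over game sums: m(G1 + G2) = m(G1) + m(G2).
Mean of G1 = (8 + (-18))/2 = -10/2 = -5
Mean of G2 = (4 + (-7))/2 = -3/2 = -3/2
Mean of G1 + G2 = -5 + -3/2 = -13/2

-13/2


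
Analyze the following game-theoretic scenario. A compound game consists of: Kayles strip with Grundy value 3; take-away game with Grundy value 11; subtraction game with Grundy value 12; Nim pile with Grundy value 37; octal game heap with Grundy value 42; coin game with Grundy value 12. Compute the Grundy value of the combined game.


By the Sprague-Grundy theorem, the Grundy value of a sum of games is the XOR of individual Grundy values.
Kayles strip: Grundy value = 3. Running XOR: 0 XOR 3 = 3
take-away game: Grundy value = 11. Running XOR: 3 XOR 11 = 8
subtraction game: Grundy value = 12. Running XOR: 8 XOR 12 = 4
Nim pile: Grundy value = 37. Running XOR: 4 XOR 37 = 33
octal game heap: Grundy value = 42. Running XOR: 33 XOR 42 = 11
coin game: Grundy value = 12. Running XOR: 11 XOR 12 = 7
The combined Grundy value is 7.

7
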